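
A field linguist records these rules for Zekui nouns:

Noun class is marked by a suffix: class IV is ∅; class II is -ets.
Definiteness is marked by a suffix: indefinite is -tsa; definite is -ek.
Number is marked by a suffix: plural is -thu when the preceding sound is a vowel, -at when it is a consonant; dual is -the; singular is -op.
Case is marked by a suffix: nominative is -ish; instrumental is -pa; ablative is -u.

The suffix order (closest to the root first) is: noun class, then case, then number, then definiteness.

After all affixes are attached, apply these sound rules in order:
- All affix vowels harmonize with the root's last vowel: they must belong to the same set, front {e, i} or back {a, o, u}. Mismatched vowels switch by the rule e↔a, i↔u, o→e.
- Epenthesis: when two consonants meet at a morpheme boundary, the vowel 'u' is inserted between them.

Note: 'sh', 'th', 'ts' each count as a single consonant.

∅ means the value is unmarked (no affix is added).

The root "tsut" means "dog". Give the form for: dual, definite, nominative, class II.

tsutatsushuthaak

Attach noun class class II -ets → tsutets.
Attach case nominative -ish → tsutetsish.
Attach number dual -the → tsutetsishthe.
Attach definiteness definite -ek → tsutetsishtheek.
Apply vowel harmony: tsutetsishtheek → tsutatsushthaak.
Apply epenthesis: tsutatsushthaak → tsutatsushuthaak.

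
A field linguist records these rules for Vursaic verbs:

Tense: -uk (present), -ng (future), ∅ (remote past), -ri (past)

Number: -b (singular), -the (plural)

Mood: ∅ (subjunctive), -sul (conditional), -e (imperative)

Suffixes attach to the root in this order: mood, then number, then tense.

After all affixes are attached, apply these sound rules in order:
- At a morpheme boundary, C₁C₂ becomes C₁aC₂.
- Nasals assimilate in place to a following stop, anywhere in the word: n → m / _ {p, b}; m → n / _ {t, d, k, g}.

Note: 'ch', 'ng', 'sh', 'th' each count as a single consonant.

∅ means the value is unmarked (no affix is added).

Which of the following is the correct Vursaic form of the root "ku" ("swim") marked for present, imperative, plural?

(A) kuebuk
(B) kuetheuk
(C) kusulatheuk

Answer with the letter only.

Attach mood imperative -e → kue.
Attach number plural -the → kuethe.
Attach tense present -uk → kuetheuk.
Epenthesis: no change.
Nasal assimilation: no change.
So the correct form is kuetheuk, option (B).
(C) kusulatheuk is wrong: it uses conditional instead of imperative for mood.
(A) kuebuk is wrong: it uses singular instead of plural for number.

B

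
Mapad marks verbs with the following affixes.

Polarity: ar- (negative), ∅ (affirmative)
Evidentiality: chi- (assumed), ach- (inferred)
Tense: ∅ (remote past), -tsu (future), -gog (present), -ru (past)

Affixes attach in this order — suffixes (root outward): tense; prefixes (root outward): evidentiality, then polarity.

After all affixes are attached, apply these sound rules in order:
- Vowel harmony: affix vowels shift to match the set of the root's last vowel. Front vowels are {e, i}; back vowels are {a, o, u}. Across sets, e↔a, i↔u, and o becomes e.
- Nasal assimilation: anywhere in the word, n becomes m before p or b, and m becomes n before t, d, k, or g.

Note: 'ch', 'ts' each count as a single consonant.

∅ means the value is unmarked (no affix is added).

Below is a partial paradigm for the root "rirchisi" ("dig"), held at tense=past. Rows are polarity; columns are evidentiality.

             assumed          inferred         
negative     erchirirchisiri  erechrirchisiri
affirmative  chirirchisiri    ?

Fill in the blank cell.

echrirchisiri

Attach evidentiality inferred ach- → achrirchisi.
Attach tense past -ru → achrirchisiru.
polarity = affirmative: zero marking, form stays achrirchisiru.
Apply vowel harmony: achrirchisiru → echrirchisiri.
Nasal assimilation: no change.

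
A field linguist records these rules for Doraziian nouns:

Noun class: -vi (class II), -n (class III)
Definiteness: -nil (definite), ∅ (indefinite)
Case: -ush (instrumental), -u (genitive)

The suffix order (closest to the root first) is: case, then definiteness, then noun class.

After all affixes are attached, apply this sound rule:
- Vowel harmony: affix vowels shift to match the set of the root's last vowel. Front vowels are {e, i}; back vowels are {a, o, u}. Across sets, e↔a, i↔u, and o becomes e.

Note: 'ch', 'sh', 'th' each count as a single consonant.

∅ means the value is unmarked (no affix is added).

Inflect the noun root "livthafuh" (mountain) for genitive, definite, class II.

Attach case genitive -u → livthafuhu.
Attach definiteness definite -nil → livthafuhunil.
Attach noun class class II -vi → livthafuhunilvi.
Apply vowel harmony: livthafuhunilvi → livthafuhunulvu.

livthafuhunulvu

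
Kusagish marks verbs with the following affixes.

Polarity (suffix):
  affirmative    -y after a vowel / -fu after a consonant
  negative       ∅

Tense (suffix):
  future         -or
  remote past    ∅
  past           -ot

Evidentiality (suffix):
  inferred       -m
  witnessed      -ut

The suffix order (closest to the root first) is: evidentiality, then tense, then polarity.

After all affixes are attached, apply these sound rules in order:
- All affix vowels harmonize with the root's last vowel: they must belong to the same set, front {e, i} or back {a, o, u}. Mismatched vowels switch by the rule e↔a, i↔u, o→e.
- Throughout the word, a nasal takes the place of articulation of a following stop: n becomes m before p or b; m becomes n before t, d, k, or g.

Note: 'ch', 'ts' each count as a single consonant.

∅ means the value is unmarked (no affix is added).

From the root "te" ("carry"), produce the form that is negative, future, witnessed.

Attach evidentiality witnessed -ut → teut.
Attach tense future -or → teutor.
polarity = negative: zero marking, form stays teutor.
Apply vowel harmony: teutor → teiter.
Nasal assimilation: no change.

teiter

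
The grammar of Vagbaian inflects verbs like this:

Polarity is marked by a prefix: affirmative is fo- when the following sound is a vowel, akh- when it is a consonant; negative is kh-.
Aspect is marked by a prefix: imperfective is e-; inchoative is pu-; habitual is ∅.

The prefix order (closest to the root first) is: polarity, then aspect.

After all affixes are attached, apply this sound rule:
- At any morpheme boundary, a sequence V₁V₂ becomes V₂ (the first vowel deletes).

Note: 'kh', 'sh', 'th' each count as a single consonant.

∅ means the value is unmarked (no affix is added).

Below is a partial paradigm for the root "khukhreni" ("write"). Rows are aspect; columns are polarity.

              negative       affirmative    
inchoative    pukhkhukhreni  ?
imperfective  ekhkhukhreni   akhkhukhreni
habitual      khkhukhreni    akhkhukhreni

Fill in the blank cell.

pakhkhukhreni

Attach polarity affirmative akh- (before consonant 'kh') → akhkhukhreni.
Attach aspect inchoative pu- → puakhkhukhreni.
Apply vowel deletion: puakhkhukhreni → pakhkhukhreni.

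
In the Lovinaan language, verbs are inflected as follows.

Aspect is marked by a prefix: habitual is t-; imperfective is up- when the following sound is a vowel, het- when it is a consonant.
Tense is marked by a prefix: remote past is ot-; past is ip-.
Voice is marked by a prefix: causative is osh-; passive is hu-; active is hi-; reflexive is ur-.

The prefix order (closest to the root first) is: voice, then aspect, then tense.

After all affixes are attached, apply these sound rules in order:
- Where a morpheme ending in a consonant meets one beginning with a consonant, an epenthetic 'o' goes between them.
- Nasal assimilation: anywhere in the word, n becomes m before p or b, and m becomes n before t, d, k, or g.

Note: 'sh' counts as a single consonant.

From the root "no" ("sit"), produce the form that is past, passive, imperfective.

ipohetohuno

Attach voice passive hu- → huno.
Attach aspect imperfective het- (before consonant 'h') → hethuno.
Attach tense past ip- → iphethuno.
Apply epenthesis: iphethuno → ipohetohuno.
Nasal assimilation: no change.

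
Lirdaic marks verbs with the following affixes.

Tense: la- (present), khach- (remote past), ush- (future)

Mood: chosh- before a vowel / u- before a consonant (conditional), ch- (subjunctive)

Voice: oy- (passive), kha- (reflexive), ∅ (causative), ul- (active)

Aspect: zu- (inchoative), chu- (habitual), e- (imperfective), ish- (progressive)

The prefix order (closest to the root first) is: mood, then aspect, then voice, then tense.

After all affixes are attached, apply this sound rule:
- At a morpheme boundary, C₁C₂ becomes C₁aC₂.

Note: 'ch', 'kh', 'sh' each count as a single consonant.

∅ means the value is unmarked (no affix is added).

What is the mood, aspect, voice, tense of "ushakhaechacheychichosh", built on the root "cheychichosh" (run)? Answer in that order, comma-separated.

subjunctive, imperfective, reflexive, future

Segment: ush-kha-e-ch-cheychichosh.
mood: ch- → subjunctive.
aspect: e- → imperfective.
voice: kha- → reflexive.
tense: ush- → future.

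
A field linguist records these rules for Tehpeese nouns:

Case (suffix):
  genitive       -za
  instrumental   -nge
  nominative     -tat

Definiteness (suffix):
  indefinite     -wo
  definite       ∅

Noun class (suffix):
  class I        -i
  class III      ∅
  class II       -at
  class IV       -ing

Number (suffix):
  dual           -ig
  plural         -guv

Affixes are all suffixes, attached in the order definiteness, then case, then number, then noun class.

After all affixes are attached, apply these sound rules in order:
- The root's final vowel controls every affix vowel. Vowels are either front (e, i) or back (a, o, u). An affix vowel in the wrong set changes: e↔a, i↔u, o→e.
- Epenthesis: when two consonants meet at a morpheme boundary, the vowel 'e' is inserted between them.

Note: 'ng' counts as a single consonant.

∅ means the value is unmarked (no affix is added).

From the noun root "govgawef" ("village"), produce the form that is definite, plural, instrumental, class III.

definiteness = definite: zero marking, form stays govgawef.
Attach case instrumental -nge → govgawefnge.
Attach number plural -guv → govgawefngeguv.
noun class = class III: zero marking, form stays govgawefngeguv.
Apply vowel harmony: govgawefngeguv → govgawefngegiv.
Apply epenthesis: govgawefngegiv → govgawefengegiv.

govgawefengegiv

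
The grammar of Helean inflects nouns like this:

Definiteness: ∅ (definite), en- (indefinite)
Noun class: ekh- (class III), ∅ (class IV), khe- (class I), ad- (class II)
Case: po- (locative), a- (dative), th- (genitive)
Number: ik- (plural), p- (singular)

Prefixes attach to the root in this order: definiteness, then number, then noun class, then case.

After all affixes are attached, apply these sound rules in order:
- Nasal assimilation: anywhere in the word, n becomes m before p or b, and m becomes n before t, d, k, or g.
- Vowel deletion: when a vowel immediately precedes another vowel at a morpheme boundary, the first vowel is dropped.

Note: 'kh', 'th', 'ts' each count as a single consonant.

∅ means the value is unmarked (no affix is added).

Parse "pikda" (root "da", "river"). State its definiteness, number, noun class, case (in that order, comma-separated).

definite, plural, class IV, locative

Segment: po-ik-da.
definiteness: ∅ → definite.
number: ik- → plural.
noun class: ∅ → class IV.
case: po- → locative.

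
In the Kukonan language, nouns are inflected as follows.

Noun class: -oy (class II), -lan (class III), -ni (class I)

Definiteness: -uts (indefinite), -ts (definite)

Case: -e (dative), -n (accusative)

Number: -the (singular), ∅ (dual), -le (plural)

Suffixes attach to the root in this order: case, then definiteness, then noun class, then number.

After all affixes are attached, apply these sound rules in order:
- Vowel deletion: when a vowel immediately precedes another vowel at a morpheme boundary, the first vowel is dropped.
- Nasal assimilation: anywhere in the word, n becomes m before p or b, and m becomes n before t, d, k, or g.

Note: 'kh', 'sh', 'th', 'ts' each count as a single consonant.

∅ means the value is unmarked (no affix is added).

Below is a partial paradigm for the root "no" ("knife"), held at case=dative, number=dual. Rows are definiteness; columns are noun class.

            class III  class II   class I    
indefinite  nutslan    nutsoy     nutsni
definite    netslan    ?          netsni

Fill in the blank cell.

Attach case dative -e → noe.
Attach definiteness definite -ts → noets.
Attach noun class class II -oy → noetsoy.
number = dual: zero marking, form stays noetsoy.
Apply vowel deletion: noetsoy → netsoy.
Nasal assimilation: no change.

netsoy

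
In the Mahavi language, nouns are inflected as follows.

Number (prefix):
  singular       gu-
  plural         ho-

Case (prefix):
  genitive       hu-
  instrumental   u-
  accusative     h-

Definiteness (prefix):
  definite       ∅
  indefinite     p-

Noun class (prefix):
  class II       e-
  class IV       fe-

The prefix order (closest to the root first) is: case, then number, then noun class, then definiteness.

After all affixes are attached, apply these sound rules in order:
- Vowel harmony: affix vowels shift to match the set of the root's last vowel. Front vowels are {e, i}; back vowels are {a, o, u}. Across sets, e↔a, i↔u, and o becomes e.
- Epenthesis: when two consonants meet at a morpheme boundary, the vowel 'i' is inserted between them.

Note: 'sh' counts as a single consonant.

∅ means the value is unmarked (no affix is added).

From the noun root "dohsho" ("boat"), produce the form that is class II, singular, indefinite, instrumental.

Attach case instrumental u- → udohsho.
Attach number singular gu- → guudohsho.
Attach noun class class II e- → eguudohsho.
Attach definiteness indefinite p- → peguudohsho.
Apply vowel harmony: peguudohsho → paguudohsho.
Epenthesis: no change.

paguudohsho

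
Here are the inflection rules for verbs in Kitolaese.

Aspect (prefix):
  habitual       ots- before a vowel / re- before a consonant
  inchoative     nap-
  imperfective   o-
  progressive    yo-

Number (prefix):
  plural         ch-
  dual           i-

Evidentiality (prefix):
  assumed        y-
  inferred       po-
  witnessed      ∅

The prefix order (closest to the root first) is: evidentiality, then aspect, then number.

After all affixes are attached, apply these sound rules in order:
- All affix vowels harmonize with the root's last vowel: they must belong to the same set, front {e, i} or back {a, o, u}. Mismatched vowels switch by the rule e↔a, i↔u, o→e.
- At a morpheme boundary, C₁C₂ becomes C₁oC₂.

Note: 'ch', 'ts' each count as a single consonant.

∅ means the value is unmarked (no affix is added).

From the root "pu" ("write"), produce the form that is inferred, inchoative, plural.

Attach evidentiality inferred po- → popu.
Attach aspect inchoative nap- → nappopu.
Attach number plural ch- → chnappopu.
Vowel harmony: no change.
Apply epenthesis: chnappopu → chonapopopu.

chonapopopu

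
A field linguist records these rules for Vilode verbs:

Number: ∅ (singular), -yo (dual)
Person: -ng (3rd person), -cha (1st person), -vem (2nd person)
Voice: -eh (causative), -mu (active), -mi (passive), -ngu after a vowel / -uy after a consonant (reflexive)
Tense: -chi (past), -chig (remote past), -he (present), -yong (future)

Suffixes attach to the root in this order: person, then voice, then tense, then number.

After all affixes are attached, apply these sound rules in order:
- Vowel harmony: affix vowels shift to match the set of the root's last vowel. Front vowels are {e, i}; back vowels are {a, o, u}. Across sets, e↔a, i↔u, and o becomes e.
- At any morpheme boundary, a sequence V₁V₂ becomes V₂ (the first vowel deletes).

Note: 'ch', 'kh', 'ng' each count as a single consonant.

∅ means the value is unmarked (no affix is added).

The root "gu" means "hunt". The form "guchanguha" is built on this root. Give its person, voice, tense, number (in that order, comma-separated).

Segment: gu-cha-ngu-he.
person: -cha → 1st person.
voice: -ngu/uy → reflexive.
tense: -he → present.
number: ∅ → singular.

1st person, reflexive, present, singular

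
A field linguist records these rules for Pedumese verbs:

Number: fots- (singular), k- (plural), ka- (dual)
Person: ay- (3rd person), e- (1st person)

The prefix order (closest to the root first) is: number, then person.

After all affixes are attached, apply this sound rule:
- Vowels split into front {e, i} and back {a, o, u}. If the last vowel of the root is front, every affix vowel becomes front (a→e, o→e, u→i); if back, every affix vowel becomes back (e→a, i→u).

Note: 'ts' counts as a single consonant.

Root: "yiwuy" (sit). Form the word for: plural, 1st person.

akyiwuy

Attach number plural k- → kyiwuy.
Attach person 1st person e- → ekyiwuy.
Apply vowel harmony: ekyiwuy → akyiwuy.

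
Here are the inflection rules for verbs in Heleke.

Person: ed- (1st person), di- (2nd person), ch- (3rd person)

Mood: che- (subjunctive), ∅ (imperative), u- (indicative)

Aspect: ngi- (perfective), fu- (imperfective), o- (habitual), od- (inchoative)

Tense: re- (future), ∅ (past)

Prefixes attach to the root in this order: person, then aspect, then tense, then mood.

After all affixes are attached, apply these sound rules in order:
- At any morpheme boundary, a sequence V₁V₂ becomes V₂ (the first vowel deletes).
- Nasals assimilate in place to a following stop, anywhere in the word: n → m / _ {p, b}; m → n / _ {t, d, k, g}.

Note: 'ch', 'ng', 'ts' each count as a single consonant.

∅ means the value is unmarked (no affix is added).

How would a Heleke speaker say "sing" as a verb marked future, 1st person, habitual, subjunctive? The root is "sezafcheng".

cheredsezafcheng

Attach person 1st person ed- → edsezafcheng.
Attach aspect habitual o- → oedsezafcheng.
Attach tense future re- → reoedsezafcheng.
Attach mood subjunctive che- → chereoedsezafcheng.
Apply vowel deletion: chereoedsezafcheng → cheredsezafcheng.
Nasal assimilation: no change.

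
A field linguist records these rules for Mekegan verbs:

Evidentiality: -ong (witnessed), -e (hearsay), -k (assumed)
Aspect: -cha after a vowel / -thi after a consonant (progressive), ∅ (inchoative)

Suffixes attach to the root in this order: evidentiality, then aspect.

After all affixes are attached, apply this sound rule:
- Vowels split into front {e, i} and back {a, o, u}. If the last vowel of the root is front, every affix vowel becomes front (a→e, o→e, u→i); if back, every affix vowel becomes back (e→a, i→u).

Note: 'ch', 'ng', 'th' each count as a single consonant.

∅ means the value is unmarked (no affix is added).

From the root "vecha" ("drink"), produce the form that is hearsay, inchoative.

Attach evidentiality hearsay -e → vechae.
aspect = inchoative: zero marking, form stays vechae.
Apply vowel harmony: vechae → vechaa.

vechaa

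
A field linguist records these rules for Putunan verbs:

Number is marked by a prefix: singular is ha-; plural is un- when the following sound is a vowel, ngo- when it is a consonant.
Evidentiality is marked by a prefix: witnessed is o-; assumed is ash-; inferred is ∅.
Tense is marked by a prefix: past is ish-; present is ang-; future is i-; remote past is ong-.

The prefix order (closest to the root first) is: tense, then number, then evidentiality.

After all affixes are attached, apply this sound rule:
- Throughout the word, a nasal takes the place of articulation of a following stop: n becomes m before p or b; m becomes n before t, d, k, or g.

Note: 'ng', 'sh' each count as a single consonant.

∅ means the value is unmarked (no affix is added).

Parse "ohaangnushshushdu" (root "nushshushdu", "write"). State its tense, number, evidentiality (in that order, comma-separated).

Segment: o-ha-ang-nushshushdu.
tense: ang- → present.
number: ha- → singular.
evidentiality: o- → witnessed.

present, singular, witnessed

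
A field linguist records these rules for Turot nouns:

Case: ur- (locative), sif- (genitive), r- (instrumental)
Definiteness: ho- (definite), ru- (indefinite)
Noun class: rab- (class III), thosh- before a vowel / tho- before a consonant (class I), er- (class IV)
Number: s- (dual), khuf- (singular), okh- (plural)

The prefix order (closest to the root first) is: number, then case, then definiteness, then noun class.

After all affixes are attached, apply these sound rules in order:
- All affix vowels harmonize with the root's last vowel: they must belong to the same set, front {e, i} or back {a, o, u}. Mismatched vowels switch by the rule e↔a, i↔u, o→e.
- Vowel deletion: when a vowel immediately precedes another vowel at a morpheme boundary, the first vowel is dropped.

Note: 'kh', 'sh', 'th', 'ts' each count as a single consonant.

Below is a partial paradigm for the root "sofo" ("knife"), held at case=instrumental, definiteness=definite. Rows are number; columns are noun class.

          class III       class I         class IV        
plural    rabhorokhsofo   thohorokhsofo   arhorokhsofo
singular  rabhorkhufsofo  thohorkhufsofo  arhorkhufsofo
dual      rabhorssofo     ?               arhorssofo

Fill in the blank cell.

Attach number dual s- → ssofo.
Attach case instrumental r- → rssofo.
Attach definiteness definite ho- → horssofo.
Attach noun class class I tho- (before consonant 'h') → thohorssofo.
Vowel harmony: no change.
Vowel deletion: no change.

thohorssofo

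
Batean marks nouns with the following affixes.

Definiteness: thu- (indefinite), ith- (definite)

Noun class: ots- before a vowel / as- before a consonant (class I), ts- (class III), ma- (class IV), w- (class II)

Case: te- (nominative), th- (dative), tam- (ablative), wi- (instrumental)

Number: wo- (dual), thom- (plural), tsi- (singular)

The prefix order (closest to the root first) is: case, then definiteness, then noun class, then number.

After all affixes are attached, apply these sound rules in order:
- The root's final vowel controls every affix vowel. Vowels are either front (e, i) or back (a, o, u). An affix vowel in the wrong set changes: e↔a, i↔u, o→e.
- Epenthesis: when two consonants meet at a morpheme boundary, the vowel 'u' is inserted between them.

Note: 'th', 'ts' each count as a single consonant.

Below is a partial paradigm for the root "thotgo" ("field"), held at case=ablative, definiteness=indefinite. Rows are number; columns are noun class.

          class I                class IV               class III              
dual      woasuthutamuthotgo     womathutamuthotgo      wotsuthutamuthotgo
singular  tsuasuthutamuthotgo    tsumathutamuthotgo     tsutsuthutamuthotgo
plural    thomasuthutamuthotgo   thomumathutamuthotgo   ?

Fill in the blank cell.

Attach case ablative tam- → tamthotgo.
Attach definiteness indefinite thu- → thutamthotgo.
Attach noun class class III ts- → tsthutamthotgo.
Attach number plural thom- → thomtsthutamthotgo.
Vowel harmony: no change.
Apply epenthesis: thomtsthutamthotgo → thomutsuthutamuthotgo.

thomutsuthutamuthotgo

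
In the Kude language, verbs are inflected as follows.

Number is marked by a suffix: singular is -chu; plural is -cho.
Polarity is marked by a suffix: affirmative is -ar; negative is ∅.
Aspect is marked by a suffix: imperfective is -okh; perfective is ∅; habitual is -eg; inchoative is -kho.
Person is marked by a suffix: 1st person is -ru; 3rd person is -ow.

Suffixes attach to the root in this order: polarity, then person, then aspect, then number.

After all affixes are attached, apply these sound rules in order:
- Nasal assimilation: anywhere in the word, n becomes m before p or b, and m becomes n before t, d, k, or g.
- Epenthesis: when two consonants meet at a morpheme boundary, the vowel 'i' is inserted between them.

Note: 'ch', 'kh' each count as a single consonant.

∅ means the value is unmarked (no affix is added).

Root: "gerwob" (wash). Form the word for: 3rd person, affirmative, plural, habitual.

gerwobarowegicho

Attach polarity affirmative -ar → gerwobar.
Attach person 3rd person -ow → gerwobarow.
Attach aspect habitual -eg → gerwobaroweg.
Attach number plural -cho → gerwobarowegcho.
Nasal assimilation: no change.
Apply epenthesis: gerwobarowegcho → gerwobarowegicho.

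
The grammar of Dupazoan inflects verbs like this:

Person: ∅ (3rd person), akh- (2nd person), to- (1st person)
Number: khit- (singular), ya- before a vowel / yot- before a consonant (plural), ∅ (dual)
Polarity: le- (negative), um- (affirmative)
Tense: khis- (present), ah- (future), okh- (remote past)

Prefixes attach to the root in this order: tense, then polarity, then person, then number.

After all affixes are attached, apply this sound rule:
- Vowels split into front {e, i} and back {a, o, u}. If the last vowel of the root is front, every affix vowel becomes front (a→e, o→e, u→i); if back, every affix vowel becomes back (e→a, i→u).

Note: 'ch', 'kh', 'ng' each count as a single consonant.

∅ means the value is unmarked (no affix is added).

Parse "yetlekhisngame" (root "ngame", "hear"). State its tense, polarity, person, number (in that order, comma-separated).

present, negative, 3rd person, plural

Segment: yot-le-khis-ngame.
tense: khis- → present.
polarity: le- → negative.
person: ∅ → 3rd person.
number: ya/yot- → plural.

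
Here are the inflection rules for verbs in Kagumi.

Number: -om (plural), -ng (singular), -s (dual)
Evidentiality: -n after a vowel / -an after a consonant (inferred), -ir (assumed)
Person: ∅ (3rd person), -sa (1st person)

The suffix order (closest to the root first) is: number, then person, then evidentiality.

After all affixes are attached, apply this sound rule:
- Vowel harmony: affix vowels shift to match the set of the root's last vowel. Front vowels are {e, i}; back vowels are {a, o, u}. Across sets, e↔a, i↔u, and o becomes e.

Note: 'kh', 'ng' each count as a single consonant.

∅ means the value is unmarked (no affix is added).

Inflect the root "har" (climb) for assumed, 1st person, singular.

Attach number singular -ng → harng.
Attach person 1st person -sa → harngsa.
Attach evidentiality assumed -ir → harngsair.
Apply vowel harmony: harngsair → harngsaur.

harngsaur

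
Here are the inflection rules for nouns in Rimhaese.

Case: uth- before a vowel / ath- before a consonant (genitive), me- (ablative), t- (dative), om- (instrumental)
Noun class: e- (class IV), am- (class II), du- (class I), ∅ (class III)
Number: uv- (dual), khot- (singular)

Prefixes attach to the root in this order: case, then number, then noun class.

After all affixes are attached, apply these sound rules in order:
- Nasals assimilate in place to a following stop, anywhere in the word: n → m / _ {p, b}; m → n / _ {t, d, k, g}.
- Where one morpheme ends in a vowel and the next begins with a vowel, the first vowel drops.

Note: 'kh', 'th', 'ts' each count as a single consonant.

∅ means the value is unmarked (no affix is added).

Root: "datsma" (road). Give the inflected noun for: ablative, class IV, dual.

uvmedatsma

Attach case ablative me- → medatsma.
Attach number dual uv- → uvmedatsma.
Attach noun class class IV e- → euvmedatsma.
Nasal assimilation: no change.
Apply vowel deletion: euvmedatsma → uvmedatsma.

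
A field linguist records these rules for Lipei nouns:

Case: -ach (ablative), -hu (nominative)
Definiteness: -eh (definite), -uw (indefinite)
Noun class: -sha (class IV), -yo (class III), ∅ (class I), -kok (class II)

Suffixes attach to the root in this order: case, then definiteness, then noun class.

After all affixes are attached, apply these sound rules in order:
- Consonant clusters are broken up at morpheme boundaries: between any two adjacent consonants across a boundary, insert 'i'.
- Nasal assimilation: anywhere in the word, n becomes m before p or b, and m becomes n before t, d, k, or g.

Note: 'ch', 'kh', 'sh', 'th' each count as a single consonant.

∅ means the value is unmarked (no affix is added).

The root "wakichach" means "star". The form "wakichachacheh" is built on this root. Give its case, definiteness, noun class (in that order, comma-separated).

ablative, definite, class I

Segment: wakichach-ach-eh.
case: -ach → ablative.
definiteness: -eh → definite.
noun class: ∅ → class I.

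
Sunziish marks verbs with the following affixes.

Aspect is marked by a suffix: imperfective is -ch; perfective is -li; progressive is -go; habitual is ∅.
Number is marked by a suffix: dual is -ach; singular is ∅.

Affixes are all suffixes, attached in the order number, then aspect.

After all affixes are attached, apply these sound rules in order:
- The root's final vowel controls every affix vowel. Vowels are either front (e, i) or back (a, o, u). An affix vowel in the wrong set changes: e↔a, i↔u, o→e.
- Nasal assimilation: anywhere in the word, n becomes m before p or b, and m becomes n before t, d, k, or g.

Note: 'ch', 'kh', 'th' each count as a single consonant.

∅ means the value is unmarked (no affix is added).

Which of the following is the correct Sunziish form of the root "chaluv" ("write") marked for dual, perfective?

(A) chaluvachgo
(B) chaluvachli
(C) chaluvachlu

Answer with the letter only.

Attach number dual -ach → chaluvach.
Attach aspect perfective -li → chaluvachli.
Apply vowel harmony: chaluvachli → chaluvachlu.
Nasal assimilation: no change.
So the correct form is chaluvachlu, option (C).
(A) chaluvachgo is wrong: it uses progressive instead of perfective for aspect.
(B) chaluvachli is wrong: it fails to apply the sound rule(s).

C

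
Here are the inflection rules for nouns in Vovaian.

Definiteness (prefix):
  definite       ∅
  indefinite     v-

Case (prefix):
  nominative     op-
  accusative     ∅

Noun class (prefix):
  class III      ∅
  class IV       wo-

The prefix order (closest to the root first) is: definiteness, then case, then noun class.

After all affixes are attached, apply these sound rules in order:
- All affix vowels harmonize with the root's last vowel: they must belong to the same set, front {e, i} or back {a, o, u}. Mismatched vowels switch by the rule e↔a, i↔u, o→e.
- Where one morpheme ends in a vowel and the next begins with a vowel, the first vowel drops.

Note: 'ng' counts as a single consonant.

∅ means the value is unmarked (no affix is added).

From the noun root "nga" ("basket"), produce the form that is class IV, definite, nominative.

definiteness = definite: zero marking, form stays nga.
Attach case nominative op- → opnga.
Attach noun class class IV wo- → woopnga.
Vowel harmony: no change.
Apply vowel deletion: woopnga → wopnga.

wopnga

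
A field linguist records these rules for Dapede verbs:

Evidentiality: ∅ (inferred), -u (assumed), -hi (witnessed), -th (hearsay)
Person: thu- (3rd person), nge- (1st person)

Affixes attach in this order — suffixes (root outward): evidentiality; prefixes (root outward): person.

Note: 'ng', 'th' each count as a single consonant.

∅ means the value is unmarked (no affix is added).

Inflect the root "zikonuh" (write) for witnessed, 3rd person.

thuzikonuhhi

Attach person 3rd person thu- → thuzikonuh.
Attach evidentiality witnessed -hi → thuzikonuhhi.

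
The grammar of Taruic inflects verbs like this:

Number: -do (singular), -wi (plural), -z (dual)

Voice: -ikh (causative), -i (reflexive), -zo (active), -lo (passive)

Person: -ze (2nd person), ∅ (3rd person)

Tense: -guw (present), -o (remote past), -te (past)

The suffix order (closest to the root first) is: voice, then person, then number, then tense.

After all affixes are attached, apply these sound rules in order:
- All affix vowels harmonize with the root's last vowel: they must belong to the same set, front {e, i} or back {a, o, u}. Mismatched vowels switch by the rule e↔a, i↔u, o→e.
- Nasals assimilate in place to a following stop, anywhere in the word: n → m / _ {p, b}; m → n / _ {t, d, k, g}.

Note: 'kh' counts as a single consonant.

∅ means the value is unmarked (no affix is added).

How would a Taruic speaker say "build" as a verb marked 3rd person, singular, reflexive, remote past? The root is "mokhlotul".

Attach voice reflexive -i → mokhlotuli.
person = 3rd person: zero marking, form stays mokhlotuli.
Attach number singular -do → mokhlotulido.
Attach tense remote past -o → mokhlotulidoo.
Apply vowel harmony: mokhlotulidoo → mokhlotuludoo.
Nasal assimilation: no change.

mokhlotuludoo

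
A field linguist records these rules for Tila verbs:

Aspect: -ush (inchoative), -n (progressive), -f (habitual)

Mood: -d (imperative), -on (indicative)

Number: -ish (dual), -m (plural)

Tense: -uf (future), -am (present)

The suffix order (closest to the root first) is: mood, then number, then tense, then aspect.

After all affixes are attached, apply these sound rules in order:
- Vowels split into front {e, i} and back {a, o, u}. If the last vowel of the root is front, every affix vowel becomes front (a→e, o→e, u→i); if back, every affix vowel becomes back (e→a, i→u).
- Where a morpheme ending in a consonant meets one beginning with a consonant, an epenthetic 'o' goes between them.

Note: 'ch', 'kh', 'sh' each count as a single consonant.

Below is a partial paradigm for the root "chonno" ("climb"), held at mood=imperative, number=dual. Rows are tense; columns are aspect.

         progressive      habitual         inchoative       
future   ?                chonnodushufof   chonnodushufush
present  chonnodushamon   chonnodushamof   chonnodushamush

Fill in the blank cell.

chonnodushufon

Attach mood imperative -d → chonnod.
Attach number dual -ish → chonnodish.
Attach tense future -uf → chonnodishuf.
Attach aspect progressive -n → chonnodishufn.
Apply vowel harmony: chonnodishufn → chonnodushufn.
Apply epenthesis: chonnodushufn → chonnodushufon.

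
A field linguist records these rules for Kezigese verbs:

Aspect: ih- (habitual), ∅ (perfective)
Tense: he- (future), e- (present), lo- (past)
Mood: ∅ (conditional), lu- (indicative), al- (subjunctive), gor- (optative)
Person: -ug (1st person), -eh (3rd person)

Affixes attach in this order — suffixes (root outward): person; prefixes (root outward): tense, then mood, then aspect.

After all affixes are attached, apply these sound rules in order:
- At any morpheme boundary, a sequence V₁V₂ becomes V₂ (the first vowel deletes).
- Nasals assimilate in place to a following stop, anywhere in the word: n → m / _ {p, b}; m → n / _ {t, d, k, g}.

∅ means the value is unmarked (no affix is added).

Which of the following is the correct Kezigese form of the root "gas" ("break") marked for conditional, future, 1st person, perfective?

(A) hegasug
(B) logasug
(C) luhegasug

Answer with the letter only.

Attach tense future he- → hegas.
Attach person 1st person -ug → hegasug.
mood = conditional: zero marking, form stays hegasug.
aspect = perfective: zero marking, form stays hegasug.
Vowel deletion: no change.
Nasal assimilation: no change.
So the correct form is hegasug, option (A).
(B) logasug is wrong: it uses past instead of future for tense.
(C) luhegasug is wrong: it uses indicative instead of conditional for mood.

A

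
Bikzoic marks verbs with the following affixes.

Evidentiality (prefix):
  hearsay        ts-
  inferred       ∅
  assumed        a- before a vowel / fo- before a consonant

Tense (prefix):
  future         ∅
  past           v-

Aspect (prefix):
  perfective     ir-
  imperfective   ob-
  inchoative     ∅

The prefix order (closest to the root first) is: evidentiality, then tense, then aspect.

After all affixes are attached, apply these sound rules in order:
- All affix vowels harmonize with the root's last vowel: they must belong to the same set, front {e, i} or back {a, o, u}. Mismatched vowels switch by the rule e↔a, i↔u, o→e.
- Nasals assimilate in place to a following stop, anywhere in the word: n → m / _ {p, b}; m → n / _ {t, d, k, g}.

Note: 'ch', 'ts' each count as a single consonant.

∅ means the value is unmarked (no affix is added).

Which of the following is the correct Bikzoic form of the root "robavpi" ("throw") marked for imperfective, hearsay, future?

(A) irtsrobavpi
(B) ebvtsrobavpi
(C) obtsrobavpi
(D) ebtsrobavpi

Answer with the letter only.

Attach evidentiality hearsay ts- → tsrobavpi.
tense = future: zero marking, form stays tsrobavpi.
Attach aspect imperfective ob- → obtsrobavpi.
Apply vowel harmony: obtsrobavpi → ebtsrobavpi.
Nasal assimilation: no change.
So the correct form is ebtsrobavpi, option (D).
(C) obtsrobavpi is wrong: it fails to apply the sound rule(s).
(B) ebvtsrobavpi is wrong: it uses past instead of future for tense.
(A) irtsrobavpi is wrong: it uses perfective instead of imperfective for aspect.

D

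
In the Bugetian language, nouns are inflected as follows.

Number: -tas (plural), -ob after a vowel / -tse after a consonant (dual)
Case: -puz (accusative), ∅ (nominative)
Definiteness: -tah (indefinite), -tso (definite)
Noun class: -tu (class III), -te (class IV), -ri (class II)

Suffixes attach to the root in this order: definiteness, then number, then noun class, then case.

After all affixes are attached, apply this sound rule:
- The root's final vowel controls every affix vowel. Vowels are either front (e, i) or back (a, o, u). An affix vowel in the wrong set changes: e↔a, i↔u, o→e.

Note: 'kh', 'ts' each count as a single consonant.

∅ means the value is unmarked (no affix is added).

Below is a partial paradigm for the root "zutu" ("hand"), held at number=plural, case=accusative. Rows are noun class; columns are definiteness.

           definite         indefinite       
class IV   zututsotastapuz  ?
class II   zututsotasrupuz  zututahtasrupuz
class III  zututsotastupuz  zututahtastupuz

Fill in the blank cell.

Attach definiteness indefinite -tah → zututah.
Attach number plural -tas → zututahtas.
Attach noun class class IV -te → zututahtaste.
Attach case accusative -puz → zututahtastepuz.
Apply vowel harmony: zututahtastepuz → zututahtastapuz.

zututahtastapuz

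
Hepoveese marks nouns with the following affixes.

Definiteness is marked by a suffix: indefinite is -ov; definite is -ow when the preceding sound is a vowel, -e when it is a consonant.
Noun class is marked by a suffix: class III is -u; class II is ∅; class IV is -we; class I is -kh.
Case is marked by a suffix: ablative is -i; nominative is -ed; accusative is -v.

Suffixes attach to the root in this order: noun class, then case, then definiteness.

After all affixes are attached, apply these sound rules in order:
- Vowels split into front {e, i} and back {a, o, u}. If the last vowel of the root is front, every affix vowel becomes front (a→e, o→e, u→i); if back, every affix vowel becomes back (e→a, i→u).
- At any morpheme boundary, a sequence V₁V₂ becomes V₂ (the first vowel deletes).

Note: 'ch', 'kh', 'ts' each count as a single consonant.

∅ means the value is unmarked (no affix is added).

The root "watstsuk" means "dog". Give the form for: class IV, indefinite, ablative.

Attach noun class class IV -we → watstsukwe.
Attach case ablative -i → watstsukwei.
Attach definiteness indefinite -ov → watstsukweiov.
Apply vowel harmony: watstsukweiov → watstsukwauov.
Apply vowel deletion: watstsukwauov → watstsukwov.

watstsukwov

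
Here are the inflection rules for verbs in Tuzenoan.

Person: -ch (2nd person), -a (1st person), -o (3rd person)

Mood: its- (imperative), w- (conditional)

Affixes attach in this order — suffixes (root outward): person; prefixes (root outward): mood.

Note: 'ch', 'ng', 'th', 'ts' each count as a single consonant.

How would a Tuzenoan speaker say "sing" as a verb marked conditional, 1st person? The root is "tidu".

Attach mood conditional w- → wtidu.
Attach person 1st person -a → wtidua.

wtidua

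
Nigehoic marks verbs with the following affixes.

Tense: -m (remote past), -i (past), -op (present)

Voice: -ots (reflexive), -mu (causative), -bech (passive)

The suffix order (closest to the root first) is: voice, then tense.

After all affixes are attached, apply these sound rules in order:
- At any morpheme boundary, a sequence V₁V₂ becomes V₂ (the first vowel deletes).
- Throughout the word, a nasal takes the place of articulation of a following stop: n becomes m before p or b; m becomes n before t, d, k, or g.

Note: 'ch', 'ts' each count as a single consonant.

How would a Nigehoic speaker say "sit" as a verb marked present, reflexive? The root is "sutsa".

sutsotsop

Attach voice reflexive -ots → sutsaots.
Attach tense present -op → sutsaotsop.
Apply vowel deletion: sutsaotsop → sutsotsop.
Nasal assimilation: no change.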